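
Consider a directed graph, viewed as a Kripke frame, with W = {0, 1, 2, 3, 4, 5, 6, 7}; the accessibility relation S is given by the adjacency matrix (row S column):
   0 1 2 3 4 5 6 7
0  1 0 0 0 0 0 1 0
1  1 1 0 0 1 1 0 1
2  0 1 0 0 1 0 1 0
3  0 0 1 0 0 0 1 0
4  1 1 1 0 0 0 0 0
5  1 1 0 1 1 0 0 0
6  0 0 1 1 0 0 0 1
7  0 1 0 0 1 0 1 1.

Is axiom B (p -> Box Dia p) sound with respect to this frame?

No

The schema B characterises exactly the symmetric frames.
Symmetric: no — 0 S 6 but not 6 S 0.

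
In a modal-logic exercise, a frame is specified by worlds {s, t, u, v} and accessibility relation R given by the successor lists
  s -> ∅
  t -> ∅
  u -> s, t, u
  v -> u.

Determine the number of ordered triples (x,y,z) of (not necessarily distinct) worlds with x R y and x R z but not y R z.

6

Enumerating: (u,s,s), (u,s,t), (u,s,u), (u,t,s), (u,t,t), (u,t,u).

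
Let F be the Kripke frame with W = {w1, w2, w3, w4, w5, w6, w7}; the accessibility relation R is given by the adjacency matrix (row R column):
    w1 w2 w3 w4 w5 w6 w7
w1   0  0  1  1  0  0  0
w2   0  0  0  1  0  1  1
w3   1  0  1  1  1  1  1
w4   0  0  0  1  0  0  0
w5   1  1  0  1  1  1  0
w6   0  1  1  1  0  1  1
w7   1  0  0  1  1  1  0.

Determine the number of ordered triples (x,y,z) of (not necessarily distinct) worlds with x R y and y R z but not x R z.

Enumerating: (w1,w3,w1), (w1,w3,w5), (w1,w3,w6), (w1,w3,w7), (w2,w6,w2), (w2,w6,w3), (w2,w7,w1), (w2,w7,w5), (w3,w5,w2), (w3,w6,w2), (w5,w1,w3), (w5,w2,w7), … and 11 more.
Total: 23.

23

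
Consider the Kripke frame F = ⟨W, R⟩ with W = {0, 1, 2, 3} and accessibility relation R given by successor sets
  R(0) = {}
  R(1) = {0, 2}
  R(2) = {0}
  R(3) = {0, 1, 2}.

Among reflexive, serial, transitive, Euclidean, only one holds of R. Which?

Reflexive: no — 0 is not related to itself.
Serial: no — 0 has no R-successor.
Transitive: yes — every two-step R-path is closed by a direct edge.
Euclidean: no — 1 R 0 and 1 R 2, but not 0 R 2.
Only transitive holds.

transitive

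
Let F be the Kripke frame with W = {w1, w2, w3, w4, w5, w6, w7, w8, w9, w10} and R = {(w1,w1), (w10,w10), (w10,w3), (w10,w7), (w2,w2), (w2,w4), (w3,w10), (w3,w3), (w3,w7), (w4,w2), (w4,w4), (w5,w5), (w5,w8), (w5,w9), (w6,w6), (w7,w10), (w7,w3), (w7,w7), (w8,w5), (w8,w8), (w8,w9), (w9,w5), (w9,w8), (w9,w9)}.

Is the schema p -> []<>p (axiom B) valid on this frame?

Axiom B corresponds to the accessibility relation being symmetric.
Symmetric: yes — every pair in R has its reverse in R.

Yes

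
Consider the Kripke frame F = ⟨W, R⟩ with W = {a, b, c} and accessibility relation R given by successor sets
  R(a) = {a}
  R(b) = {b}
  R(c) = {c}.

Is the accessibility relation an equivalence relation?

Reflexive: yes — every world is R-related to itself.
Symmetric: yes — every pair in R has its reverse in R.
Transitive: yes — every two-step R-path is closed by a direct edge.
So R is an equivalence relation.

Yes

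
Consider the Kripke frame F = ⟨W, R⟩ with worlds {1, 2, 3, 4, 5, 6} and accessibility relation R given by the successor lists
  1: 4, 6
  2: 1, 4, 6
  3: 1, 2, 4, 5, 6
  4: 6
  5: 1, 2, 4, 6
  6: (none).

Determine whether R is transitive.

Transitive: yes — every two-step R-path is closed by a direct edge.

Yes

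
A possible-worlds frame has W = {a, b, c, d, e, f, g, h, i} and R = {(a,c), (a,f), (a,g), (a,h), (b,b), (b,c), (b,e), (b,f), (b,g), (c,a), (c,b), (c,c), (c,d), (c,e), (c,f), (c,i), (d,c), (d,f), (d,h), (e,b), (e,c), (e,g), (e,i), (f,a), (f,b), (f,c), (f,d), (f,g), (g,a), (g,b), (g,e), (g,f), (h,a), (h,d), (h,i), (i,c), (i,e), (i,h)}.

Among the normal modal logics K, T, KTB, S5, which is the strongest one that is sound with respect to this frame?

K

Reflexive (axiom T): no — a is not related to itself.
Symmetric (axiom B): yes — every pair in R has its reverse in R.
Euclidean (axiom 5): no — a R c and a R g, but not c R g.
So F validates K; T would additionally require R to be reflexive. The strongest is K.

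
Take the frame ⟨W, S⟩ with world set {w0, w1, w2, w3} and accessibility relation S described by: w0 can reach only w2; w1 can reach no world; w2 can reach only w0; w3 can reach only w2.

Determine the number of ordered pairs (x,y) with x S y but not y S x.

1

Enumerating: (w3,w2).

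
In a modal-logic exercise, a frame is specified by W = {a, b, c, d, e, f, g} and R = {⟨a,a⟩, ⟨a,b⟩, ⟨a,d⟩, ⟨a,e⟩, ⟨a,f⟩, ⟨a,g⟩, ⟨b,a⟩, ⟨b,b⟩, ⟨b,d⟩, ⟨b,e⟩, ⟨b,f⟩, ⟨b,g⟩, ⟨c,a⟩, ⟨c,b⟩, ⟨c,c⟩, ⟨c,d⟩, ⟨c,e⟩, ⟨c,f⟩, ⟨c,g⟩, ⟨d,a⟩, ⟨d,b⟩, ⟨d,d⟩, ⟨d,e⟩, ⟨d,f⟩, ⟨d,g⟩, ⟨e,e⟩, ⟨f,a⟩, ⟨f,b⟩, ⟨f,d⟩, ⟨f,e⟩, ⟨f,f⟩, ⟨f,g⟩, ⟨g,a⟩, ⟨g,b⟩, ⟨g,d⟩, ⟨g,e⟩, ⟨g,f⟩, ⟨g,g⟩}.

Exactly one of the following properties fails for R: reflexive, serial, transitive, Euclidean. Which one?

Reflexive: yes — every world is R-related to itself.
Serial: yes — every world has a successor (e.g. a R a).
Transitive: yes — every two-step R-path is closed by a direct edge.
Euclidean: no — a R e and a R b, but not e R b.
Only Euclidean fails.

Euclidean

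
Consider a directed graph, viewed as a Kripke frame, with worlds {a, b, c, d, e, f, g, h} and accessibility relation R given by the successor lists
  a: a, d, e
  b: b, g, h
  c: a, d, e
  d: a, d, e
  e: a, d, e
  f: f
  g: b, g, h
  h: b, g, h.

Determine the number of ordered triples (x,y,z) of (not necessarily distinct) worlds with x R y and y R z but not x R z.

0

R is transitive; there are no such tuples.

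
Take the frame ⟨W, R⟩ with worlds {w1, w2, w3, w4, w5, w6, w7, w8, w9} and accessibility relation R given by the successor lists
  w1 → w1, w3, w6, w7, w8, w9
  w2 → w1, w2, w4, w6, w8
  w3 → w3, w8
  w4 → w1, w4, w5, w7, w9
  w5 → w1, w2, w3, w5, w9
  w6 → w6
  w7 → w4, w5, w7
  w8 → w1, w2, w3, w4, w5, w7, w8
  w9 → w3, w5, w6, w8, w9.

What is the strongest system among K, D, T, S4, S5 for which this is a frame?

T

Serial (axiom D): yes — every world has a successor (e.g. w1 R w1).
Reflexive (axiom T): yes — every world is R-related to itself.
Transitive (axiom 4): no — w1 R w7 and w7 R w4, but not w1 R w4.
Euclidean (axiom 5): no — w1 R w3 and w1 R w6, but not w3 R w6.
So F validates K, D, T; S4 would additionally require R to be transitive. The strongest is T.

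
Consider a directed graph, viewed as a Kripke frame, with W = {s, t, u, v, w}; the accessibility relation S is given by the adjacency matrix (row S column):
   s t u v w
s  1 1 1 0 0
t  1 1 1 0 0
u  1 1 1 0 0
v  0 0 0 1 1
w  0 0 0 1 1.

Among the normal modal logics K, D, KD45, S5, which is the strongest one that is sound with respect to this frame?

Serial (axiom D): yes — every world has a successor (e.g. s S s).
Euclidean (axiom 5): yes — any two successors of a common world are S-related.
Transitive (axiom 4): yes — every two-step S-path is closed by a direct edge.
Reflexive (axiom T): yes — every world is S-related to itself.
So F validates K, D, KD45, S5. The strongest is S5.

S5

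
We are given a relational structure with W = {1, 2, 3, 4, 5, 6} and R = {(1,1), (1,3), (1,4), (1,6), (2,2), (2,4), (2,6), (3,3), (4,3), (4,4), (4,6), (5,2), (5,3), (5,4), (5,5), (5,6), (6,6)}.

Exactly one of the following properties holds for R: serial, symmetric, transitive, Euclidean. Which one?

serial

Serial: yes — every world has a successor (e.g. 1 R 1).
Symmetric: no — 1 R 3 but not 3 R 1.
Transitive: no — 2 R 4 and 4 R 3, but not 2 R 3.
Euclidean: no — 1 R 3 and 1 R 4, but not 3 R 4.
Only serial holds.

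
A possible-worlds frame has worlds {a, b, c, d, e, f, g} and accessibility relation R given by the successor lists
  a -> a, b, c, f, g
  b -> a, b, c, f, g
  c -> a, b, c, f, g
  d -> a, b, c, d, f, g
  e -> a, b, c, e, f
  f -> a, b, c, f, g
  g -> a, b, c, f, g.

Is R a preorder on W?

No

Reflexive: yes — every world is R-related to itself.
Transitive: no — e R a and a R g, but not e R g.
So R is not a preorder.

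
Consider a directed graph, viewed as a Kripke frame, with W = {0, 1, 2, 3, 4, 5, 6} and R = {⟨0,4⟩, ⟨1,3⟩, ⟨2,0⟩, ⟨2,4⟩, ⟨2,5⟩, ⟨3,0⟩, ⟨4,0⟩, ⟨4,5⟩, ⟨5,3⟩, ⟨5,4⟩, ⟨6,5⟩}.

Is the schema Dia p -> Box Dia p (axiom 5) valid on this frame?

No

By correspondence theory, 5 is valid on a frame iff R is Euclidean.
Euclidean: no — 2 R 0 and 2 R 5, but not 0 R 5.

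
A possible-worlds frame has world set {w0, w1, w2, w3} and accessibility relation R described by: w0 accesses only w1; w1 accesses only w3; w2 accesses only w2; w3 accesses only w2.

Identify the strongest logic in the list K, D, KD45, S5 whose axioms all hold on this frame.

D

Serial (axiom D): yes — every world has a successor (e.g. w0 R w1).
Euclidean (axiom 5): no — w0 R w1 and w0 R w1, but not w1 R w1.
Transitive (axiom 4): no — w0 R w1 and w1 R w3, but not w0 R w3.
Reflexive (axiom T): no — w0 is not related to itself.
So F validates K, D; KD45 would additionally require R to be Euclidean and transitive. The strongest is D.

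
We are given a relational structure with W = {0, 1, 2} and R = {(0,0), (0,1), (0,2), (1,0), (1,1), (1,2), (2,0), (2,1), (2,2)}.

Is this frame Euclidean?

Yes

Euclidean: yes — any two successors of a common world are R-related.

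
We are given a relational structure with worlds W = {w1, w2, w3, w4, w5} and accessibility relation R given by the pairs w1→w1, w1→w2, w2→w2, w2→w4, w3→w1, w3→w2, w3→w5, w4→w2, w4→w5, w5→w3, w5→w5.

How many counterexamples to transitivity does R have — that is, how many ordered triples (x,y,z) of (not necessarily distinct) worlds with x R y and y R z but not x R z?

8

Enumerating: (w1,w2,w4), (w2,w4,w5), (w3,w2,w4), (w3,w5,w3), (w4,w2,w4), (w4,w5,w3), (w5,w3,w1), (w5,w3,w2).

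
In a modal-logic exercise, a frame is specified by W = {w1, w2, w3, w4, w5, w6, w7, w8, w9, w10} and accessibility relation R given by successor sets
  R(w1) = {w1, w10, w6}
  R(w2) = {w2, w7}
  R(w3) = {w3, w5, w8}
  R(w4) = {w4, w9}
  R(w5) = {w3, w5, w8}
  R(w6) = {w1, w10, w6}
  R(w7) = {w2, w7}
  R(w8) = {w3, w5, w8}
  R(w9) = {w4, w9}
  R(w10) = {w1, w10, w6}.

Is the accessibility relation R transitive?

Yes

Transitive: yes — every two-step R-path is closed by a direct edge.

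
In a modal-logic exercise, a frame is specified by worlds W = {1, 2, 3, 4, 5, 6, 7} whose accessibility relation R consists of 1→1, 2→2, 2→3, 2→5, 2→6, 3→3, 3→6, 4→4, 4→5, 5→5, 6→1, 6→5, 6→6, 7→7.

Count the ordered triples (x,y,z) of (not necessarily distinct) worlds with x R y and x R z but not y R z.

13

Enumerating: (2,3,2), (2,3,5), (2,5,2), (2,5,3), (2,5,6), (2,6,2), (2,6,3), (3,6,3), (4,5,4), (6,1,5), (6,1,6), (6,5,1), (6,5,6).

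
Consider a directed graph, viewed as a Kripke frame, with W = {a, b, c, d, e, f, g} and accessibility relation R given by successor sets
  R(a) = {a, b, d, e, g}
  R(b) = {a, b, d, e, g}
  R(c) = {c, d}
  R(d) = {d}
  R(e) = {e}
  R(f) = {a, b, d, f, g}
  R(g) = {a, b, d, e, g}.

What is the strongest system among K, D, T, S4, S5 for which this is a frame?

T

Serial (axiom D): yes — every world has a successor (e.g. a R a).
Reflexive (axiom T): yes — every world is R-related to itself.
Transitive (axiom 4): no — f R a and a R e, but not f R e.
Euclidean (axiom 5): no — a R d and a R b, but not d R b.
So F validates K, D, T; S4 would additionally require R to be transitive. The strongest is T.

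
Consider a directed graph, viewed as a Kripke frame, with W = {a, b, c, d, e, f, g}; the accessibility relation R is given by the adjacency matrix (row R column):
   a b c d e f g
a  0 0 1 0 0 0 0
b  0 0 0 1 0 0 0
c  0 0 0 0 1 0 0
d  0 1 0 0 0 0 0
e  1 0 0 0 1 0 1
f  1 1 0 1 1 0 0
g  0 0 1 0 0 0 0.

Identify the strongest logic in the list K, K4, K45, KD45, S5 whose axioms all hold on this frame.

K

Transitive (axiom 4): no — a R c and c R e, but not a R e.
Euclidean (axiom 5): no — e R a and e R g, but not a R g.
Serial (axiom D): yes — every world has a successor (e.g. a R c).
Reflexive (axiom T): no — a is not related to itself.
So F validates K; K4 would additionally require R to be transitive. The strongest is K.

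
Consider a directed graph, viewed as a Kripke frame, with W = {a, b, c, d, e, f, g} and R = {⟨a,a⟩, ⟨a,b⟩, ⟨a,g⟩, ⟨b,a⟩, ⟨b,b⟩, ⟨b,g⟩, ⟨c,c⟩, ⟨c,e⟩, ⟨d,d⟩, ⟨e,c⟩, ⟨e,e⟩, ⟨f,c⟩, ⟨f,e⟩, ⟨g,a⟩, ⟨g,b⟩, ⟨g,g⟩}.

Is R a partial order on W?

Reflexive: no — f is not related to itself.
Transitive: yes — every two-step R-path is closed by a direct edge.
Antisymmetric: no — a R b and b R a with a ≠ b.
So R is not a partial order.

No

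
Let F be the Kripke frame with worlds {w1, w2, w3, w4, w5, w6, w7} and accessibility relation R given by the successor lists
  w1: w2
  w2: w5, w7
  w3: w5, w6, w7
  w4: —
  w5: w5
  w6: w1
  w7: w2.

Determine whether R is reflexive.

Reflexive: no — w1 is not related to itself.

No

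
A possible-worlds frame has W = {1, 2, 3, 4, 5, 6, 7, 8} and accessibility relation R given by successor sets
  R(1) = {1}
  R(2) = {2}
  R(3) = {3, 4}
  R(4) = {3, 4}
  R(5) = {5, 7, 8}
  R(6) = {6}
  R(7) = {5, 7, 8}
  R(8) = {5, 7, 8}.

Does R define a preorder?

Yes

Reflexive: yes — every world is R-related to itself.
Transitive: yes — every two-step R-path is closed by a direct edge.
So R is a preorder.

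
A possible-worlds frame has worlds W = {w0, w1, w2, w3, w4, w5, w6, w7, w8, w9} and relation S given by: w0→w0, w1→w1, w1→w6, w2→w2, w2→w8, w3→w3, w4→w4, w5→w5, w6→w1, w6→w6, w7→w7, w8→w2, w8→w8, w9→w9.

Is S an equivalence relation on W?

Reflexive: yes — every world is S-related to itself.
Symmetric: yes — every pair in S has its reverse in S.
Transitive: yes — every two-step S-path is closed by a direct edge.
So S is an equivalence relation.

Yes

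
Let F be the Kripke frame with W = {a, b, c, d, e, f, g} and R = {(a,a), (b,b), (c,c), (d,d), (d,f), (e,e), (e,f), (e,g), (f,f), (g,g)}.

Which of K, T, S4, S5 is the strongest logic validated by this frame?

Reflexive (axiom T): yes — every world is R-related to itself.
Transitive (axiom 4): yes — every two-step R-path is closed by a direct edge.
Euclidean (axiom 5): no — e R f and e R g, but not f R g.
So F validates K, T, S4; S5 would additionally require R to be Euclidean. The strongest is S4.

S4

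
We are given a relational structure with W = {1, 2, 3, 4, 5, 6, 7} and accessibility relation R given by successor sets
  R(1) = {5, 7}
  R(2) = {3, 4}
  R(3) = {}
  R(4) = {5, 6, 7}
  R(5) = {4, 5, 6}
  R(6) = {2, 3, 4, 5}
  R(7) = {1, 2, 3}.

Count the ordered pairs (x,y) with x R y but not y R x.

8

Enumerating: (1,5), (2,3), (2,4), (4,7), (6,2), (6,3), (7,2), (7,3).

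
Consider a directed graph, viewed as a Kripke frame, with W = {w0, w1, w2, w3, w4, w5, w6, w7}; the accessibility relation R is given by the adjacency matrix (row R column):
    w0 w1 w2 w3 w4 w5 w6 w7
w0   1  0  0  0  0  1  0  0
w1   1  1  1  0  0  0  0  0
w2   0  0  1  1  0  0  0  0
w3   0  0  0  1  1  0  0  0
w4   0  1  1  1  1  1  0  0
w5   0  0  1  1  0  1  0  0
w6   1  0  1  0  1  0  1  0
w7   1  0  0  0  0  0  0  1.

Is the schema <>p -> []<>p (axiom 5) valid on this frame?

No

The schema 5 characterises exactly the Euclidean frames.
Euclidean: no — w1 R w0 and w1 R w2, but not w0 R w2.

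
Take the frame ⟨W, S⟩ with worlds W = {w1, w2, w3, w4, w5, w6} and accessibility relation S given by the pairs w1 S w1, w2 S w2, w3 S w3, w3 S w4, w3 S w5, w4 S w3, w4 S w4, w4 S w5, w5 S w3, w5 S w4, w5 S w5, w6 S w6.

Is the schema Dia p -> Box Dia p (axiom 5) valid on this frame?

The schema 5 characterises exactly the Euclidean frames.
Euclidean: yes — any two successors of a common world are S-related.

Yes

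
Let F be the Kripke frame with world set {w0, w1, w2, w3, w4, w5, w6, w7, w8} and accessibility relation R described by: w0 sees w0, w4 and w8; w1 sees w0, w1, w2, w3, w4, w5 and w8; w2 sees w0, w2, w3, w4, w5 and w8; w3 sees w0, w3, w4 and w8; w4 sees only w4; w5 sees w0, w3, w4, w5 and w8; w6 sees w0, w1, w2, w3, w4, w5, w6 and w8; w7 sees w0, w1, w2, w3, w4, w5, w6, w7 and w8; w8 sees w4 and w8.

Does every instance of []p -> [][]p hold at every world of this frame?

The schema 4 characterises exactly the transitive frames.
Transitive: yes — every two-step R-path is closed by a direct edge.

Yes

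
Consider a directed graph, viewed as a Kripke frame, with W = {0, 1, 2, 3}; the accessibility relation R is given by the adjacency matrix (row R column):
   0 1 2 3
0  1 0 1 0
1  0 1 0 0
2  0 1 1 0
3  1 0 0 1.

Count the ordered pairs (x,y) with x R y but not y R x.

3

Enumerating: (0,2), (2,1), (3,0).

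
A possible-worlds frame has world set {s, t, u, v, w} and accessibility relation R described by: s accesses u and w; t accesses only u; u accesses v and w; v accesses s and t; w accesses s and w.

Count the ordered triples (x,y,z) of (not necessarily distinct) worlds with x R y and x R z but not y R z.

11

Enumerating: (s,u,u), (s,w,u), (t,u,u), (u,v,v), (u,v,w), (u,w,v), (v,s,s), (v,s,t), (v,t,s), (v,t,t), (w,s,s).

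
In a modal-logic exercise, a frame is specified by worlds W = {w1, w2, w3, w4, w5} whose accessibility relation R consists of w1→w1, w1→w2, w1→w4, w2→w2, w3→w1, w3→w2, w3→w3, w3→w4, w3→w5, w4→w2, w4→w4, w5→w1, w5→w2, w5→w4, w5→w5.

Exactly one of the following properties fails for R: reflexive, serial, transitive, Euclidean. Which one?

Reflexive: yes — every world is R-related to itself.
Serial: yes — every world has a successor (e.g. w1 R w1).
Transitive: yes — every two-step R-path is closed by a direct edge.
Euclidean: no — w1 R w2 and w1 R w4, but not w2 R w4.
Only Euclidean fails.

Euclidean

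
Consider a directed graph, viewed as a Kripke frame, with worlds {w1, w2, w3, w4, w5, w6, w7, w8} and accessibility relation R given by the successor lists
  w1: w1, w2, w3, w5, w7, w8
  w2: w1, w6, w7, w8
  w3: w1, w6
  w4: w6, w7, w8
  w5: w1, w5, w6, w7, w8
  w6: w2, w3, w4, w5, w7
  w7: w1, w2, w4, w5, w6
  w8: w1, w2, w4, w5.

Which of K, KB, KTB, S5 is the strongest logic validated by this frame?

Symmetric (axiom B): yes — every pair in R has its reverse in R.
Reflexive (axiom T): no — w2 is not related to itself.
Euclidean (axiom 5): no — w1 R w2 and w1 R w3, but not w2 R w3.
So F validates K, KB; KTB would additionally require R to be reflexive. The strongest is KB.

KB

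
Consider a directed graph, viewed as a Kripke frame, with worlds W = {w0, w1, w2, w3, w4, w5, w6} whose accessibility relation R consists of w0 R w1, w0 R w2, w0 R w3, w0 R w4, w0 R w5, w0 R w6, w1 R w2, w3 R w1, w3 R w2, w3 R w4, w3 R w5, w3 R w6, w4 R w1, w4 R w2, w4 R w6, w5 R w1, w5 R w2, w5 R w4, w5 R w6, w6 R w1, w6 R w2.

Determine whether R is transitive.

Transitive: yes — every two-step R-path is closed by a direct edge.

Yes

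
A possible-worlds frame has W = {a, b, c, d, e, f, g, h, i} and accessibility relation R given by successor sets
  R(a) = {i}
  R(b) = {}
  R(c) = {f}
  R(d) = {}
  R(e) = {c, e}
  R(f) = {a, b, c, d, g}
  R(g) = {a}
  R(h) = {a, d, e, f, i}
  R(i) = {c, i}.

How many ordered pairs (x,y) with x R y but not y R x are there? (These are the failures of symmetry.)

13

Enumerating: (a,i), (e,c), (f,a), (f,b), (f,d), (f,g), (g,a), (h,a), (h,d), (h,e), (h,f), (h,i), (i,c).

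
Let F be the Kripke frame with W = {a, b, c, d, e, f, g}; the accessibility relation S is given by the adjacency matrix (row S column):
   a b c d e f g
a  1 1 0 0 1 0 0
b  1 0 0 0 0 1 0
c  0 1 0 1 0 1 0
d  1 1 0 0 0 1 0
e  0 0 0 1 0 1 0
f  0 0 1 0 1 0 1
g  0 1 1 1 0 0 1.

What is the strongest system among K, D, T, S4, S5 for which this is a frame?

Serial (axiom D): yes — every world has a successor (e.g. a S a).
Reflexive (axiom T): no — b is not related to itself.
Transitive (axiom 4): no — a S b and b S f, but not a S f.
Euclidean (axiom 5): no — a S b and a S e, but not b S e.
So F validates K, D; T would additionally require S to be reflexive. The strongest is D.

D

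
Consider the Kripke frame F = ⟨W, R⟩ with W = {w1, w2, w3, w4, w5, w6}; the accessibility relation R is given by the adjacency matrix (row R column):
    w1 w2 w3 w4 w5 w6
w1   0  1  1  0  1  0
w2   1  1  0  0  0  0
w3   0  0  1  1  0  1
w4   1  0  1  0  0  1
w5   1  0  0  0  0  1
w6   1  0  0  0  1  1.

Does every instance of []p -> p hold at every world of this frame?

By correspondence theory, T is valid on a frame iff R is reflexive.
Reflexive: no — w1 is not related to itself.

No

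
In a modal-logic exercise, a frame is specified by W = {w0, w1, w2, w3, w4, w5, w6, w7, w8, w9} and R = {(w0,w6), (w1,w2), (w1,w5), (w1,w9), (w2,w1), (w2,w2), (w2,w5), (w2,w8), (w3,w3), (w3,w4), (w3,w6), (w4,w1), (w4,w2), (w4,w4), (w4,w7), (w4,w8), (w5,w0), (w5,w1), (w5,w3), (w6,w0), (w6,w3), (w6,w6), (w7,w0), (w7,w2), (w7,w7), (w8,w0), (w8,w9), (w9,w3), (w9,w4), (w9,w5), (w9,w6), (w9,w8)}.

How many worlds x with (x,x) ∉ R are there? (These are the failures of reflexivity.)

Enumerating: w0, w1, w5, w8, w9.

5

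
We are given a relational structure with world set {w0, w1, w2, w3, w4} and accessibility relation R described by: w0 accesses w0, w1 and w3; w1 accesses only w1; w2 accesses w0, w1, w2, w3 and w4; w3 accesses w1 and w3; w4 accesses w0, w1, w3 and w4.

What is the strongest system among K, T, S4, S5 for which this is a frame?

S4

Reflexive (axiom T): yes — every world is R-related to itself.
Transitive (axiom 4): yes — every two-step R-path is closed by a direct edge.
Euclidean (axiom 5): no — w0 R w1 and w0 R w3, but not w1 R w3.
So F validates K, T, S4; S5 would additionally require R to be Euclidean. The strongest is S4.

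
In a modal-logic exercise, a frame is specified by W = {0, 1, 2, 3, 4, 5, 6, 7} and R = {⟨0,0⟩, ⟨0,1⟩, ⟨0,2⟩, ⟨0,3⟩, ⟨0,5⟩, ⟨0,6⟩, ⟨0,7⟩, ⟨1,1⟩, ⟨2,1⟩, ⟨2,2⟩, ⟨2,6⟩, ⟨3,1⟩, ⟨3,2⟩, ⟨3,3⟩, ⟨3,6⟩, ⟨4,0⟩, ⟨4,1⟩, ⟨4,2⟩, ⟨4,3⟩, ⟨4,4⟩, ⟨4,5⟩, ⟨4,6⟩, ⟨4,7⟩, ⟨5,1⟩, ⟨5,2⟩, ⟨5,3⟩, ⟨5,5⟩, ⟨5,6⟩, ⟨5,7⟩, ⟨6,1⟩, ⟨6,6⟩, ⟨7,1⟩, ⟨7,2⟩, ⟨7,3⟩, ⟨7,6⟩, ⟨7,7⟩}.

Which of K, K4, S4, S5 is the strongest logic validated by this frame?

Transitive (axiom 4): yes — every two-step R-path is closed by a direct edge.
Reflexive (axiom T): yes — every world is R-related to itself.
Euclidean (axiom 5): no — 0 R 1 and 0 R 2, but not 1 R 2.
So F validates K, K4, S4; S5 would additionally require R to be Euclidean. The strongest is S4.

S4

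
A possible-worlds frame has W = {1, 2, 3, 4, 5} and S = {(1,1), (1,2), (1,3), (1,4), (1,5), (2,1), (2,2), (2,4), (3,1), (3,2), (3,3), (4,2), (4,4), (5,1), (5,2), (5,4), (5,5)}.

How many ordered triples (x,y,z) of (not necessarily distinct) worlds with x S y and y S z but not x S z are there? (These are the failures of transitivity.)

7

Enumerating: (2,1,3), (2,1,5), (3,1,4), (3,1,5), (3,2,4), (4,2,1), (5,1,3).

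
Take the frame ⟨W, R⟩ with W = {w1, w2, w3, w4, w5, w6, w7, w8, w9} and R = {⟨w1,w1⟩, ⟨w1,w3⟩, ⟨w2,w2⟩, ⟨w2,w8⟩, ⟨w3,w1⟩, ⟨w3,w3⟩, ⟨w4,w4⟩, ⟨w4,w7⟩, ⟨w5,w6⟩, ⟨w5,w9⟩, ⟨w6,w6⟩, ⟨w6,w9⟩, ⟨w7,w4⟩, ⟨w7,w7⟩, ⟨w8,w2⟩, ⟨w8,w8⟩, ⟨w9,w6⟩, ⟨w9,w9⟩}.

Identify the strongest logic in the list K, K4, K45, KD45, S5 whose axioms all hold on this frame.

KD45

Transitive (axiom 4): yes — every two-step R-path is closed by a direct edge.
Euclidean (axiom 5): yes — any two successors of a common world are R-related.
Serial (axiom D): yes — every world has a successor (e.g. w1 R w1).
Reflexive (axiom T): no — w5 is not related to itself.
So F validates K, K4, K45, KD45; S5 would additionally require R to be reflexive. The strongest is KD45.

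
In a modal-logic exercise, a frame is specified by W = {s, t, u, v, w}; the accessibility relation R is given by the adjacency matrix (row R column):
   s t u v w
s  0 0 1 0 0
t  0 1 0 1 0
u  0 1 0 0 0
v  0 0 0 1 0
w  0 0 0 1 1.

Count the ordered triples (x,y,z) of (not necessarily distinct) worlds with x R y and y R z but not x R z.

2

Enumerating: (s,u,t), (u,t,v).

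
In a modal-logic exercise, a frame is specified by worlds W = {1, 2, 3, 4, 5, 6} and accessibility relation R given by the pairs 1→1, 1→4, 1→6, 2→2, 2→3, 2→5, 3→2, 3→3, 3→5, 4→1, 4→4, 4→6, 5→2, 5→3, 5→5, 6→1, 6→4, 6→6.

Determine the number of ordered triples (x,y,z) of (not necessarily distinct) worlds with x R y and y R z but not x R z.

R is transitive; there are no such tuples.

0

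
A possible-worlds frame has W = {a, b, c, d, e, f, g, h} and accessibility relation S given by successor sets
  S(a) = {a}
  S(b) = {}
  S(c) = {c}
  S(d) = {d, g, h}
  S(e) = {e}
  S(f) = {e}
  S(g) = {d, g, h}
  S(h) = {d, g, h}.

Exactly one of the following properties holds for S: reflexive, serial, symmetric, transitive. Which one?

transitive

Reflexive: no — b is not related to itself.
Serial: no — b has no S-successor.
Symmetric: no — f S e but not e S f.
Transitive: yes — every two-step S-path is closed by a direct edge.
Only transitive holds.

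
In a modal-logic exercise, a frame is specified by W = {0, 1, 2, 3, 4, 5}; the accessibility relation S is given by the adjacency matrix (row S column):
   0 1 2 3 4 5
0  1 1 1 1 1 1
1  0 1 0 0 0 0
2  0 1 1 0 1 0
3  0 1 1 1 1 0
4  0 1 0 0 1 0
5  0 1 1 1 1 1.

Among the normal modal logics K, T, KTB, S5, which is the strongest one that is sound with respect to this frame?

Reflexive (axiom T): yes — every world is S-related to itself.
Symmetric (axiom B): no — 0 S 1 but not 1 S 0.
Euclidean (axiom 5): no — 0 S 1 and 0 S 2, but not 1 S 2.
So F validates K, T; KTB would additionally require S to be symmetric. The strongest is T.

T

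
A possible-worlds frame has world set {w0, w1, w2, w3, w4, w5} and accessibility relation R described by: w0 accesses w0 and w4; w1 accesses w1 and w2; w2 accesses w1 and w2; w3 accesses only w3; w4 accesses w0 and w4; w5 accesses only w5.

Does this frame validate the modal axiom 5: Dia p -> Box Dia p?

Yes

By correspondence theory, 5 is valid on a frame iff R is Euclidean.
Euclidean: yes — any two successors of a common world are R-related.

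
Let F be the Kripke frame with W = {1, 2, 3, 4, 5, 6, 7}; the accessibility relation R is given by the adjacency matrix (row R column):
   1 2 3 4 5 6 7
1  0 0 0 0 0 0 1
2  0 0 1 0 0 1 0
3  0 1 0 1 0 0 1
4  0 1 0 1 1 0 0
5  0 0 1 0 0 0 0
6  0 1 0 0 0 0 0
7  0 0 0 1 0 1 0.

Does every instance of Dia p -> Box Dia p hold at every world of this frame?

Axiom 5 corresponds to the accessibility relation being Euclidean.
Euclidean: no — 2 R 3 and 2 R 6, but not 3 R 6.

No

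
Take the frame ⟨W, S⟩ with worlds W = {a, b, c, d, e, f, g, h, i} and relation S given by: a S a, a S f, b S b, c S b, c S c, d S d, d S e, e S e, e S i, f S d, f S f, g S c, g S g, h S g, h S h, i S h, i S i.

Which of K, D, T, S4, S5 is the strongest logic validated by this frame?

T

Serial (axiom D): yes — every world has a successor (e.g. a S a).
Reflexive (axiom T): yes — every world is S-related to itself.
Transitive (axiom 4): no — a S f and f S d, but not a S d.
Euclidean (axiom 5): no — a S f and a S a, but not f S a.
So F validates K, D, T; S4 would additionally require S to be transitive. The strongest is T.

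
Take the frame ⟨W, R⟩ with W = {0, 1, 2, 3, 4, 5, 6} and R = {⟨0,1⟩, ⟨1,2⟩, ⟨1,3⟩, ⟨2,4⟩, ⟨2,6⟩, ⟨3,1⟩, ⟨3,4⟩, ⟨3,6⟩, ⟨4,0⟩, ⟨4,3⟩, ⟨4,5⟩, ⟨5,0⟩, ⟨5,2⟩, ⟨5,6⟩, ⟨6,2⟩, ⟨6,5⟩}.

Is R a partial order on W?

No

Reflexive: no — 0 is not related to itself.
Transitive: no — 0 R 1 and 1 R 2, but not 0 R 2.
Antisymmetric: no — 1 R 3 and 3 R 1 with 1 ≠ 3.
So R is not a partial order.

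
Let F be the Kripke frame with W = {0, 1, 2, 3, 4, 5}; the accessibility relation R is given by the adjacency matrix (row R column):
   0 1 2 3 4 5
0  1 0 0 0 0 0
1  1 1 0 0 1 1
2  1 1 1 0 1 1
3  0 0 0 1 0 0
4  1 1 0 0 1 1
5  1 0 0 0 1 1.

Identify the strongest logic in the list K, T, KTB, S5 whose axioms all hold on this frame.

T

Reflexive (axiom T): yes — every world is R-related to itself.
Symmetric (axiom B): no — 1 R 0 but not 0 R 1.
Euclidean (axiom 5): no — 1 R 0 and 1 R 4, but not 0 R 4.
So F validates K, T; KTB would additionally require R to be symmetric. The strongest is T.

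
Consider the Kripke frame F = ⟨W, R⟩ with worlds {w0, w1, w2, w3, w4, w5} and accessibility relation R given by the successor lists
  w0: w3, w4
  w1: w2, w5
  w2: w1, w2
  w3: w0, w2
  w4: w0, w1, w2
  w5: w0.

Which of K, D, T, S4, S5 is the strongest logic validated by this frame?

D

Serial (axiom D): yes — every world has a successor (e.g. w0 R w3).
Reflexive (axiom T): no — w0 is not related to itself.
Transitive (axiom 4): no — w0 R w3 and w3 R w2, but not w0 R w2.
Euclidean (axiom 5): no — w0 R w3 and w0 R w4, but not w3 R w4.
So F validates K, D; T would additionally require R to be reflexive. The strongest is D.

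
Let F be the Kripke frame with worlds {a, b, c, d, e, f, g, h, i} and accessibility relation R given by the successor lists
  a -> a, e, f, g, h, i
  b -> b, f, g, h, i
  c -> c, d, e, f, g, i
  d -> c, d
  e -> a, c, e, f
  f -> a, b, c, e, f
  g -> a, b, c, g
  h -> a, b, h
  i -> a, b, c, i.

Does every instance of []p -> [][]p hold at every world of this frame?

No

By correspondence theory, 4 is valid on a frame iff R is transitive.
Transitive: no — a R e and e R c, but not a R c.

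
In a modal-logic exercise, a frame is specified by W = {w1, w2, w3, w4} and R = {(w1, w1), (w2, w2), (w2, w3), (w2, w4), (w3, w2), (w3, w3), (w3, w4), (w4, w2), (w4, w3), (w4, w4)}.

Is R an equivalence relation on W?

Yes

Reflexive: yes — every world is R-related to itself.
Symmetric: yes — every pair in R has its reverse in R.
Transitive: yes — every two-step R-path is closed by a direct edge.
So R is an equivalence relation.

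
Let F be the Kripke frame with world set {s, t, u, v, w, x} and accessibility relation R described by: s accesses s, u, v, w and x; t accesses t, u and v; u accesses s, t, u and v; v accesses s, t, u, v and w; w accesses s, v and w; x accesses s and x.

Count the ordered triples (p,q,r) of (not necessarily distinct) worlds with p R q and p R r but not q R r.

Enumerating: (s,u,w), (s,u,x), (s,v,x), (s,w,u), (s,w,x), (s,x,u), (s,x,v), (s,x,w), (u,s,t), (u,t,s), (v,s,t), (v,t,s), (v,t,w), (v,u,w), (v,w,t), (v,w,u).

16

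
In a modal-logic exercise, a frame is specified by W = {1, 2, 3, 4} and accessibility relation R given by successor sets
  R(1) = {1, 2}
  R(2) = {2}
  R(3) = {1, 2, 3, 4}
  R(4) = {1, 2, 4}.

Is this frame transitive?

Transitive: yes — every two-step R-path is closed by a direct edge.

Yes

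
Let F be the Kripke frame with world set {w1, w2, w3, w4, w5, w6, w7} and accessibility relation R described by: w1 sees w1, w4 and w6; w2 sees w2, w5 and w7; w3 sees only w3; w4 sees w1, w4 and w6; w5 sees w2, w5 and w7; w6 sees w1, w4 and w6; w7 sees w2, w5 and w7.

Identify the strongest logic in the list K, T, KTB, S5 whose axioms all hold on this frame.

Reflexive (axiom T): yes — every world is R-related to itself.
Symmetric (axiom B): yes — every pair in R has its reverse in R.
Euclidean (axiom 5): yes — any two successors of a common world are R-related.
So F validates K, T, KTB, S5. The strongest is S5.

S5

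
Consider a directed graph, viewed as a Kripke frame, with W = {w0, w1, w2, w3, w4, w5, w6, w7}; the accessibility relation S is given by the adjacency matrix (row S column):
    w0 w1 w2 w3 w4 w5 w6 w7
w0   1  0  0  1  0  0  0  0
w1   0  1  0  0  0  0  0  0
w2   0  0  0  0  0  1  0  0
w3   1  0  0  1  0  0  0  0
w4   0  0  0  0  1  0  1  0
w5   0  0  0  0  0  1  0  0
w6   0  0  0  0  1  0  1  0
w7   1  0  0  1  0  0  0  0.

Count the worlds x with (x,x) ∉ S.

Enumerating: w2, w7.

2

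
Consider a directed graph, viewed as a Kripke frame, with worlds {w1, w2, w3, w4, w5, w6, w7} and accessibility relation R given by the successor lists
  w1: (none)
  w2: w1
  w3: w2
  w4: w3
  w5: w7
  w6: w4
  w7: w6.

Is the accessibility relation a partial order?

No

Reflexive: no — w1 is not related to itself.
Transitive: no — w3 R w2 and w2 R w1, but not w3 R w1.
Antisymmetric: yes — no distinct pair is related both ways.
So R is not a partial order.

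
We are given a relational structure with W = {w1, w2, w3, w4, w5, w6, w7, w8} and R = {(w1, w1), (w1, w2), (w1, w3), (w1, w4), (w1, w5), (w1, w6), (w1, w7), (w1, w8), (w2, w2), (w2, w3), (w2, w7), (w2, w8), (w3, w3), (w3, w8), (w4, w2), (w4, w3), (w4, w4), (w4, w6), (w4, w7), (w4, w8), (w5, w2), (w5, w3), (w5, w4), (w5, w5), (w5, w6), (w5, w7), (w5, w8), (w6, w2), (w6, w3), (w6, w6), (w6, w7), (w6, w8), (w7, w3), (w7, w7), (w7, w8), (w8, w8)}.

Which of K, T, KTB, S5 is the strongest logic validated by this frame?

Reflexive (axiom T): yes — every world is R-related to itself.
Symmetric (axiom B): no — w1 R w2 but not w2 R w1.
Euclidean (axiom 5): no — w1 R w2 and w1 R w4, but not w2 R w4.
So F validates K, T; KTB would additionally require R to be symmetric. The strongest is T.

T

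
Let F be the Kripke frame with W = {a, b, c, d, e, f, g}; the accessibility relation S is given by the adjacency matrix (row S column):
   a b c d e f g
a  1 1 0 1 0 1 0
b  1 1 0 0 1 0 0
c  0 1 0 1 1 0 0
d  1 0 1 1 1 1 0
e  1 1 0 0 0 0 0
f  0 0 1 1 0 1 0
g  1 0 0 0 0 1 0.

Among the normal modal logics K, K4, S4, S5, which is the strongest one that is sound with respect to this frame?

Transitive (axiom 4): no — a S b and b S e, but not a S e.
Reflexive (axiom T): no — c is not related to itself.
Euclidean (axiom 5): no — a S b and a S d, but not b S d.
So F validates K; K4 would additionally require S to be transitive. The strongest is K.

K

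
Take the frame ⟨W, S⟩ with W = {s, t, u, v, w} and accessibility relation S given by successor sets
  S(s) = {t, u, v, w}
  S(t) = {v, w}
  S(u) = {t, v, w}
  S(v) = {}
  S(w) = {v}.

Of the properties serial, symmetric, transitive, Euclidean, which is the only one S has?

transitive

Serial: no — v has no S-successor.
Symmetric: no — s S t but not t S s.
Transitive: yes — every two-step S-path is closed by a direct edge.
Euclidean: no — s S t and s S u, but not t S u.
Only transitive holds.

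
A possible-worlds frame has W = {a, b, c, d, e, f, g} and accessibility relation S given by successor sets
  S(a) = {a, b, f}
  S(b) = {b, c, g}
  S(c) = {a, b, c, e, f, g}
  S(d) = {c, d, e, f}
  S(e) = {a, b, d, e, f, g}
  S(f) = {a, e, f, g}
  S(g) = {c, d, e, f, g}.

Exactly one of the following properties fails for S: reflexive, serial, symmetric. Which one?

Reflexive: yes — every world is S-related to itself.
Serial: yes — every world has a successor (e.g. a S a).
Symmetric: no — a S b but not b S a.
Only symmetric fails.

symmetric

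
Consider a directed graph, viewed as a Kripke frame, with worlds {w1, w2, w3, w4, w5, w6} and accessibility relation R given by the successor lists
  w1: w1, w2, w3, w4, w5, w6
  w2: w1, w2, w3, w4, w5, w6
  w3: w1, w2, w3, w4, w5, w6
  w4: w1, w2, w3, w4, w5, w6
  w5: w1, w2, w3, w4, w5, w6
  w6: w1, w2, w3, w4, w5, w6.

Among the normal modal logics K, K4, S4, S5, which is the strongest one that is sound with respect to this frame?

Transitive (axiom 4): yes — every two-step R-path is closed by a direct edge.
Reflexive (axiom T): yes — every world is R-related to itself.
Euclidean (axiom 5): yes — any two successors of a common world are R-related.
So F validates K, K4, S4, S5. The strongest is S5.

S5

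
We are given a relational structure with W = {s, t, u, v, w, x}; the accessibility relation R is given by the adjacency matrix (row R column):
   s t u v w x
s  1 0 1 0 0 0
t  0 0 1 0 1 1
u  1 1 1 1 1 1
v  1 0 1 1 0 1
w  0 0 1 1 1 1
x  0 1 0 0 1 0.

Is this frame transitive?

Transitive: no — s R u and u R t, but not s R t.

No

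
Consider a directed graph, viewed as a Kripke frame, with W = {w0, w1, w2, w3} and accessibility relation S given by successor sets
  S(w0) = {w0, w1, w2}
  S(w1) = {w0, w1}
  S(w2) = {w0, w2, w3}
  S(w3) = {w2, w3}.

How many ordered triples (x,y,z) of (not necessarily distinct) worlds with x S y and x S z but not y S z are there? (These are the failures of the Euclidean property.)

4

Enumerating: (w0,w1,w2), (w0,w2,w1), (w2,w0,w3), (w2,w3,w0).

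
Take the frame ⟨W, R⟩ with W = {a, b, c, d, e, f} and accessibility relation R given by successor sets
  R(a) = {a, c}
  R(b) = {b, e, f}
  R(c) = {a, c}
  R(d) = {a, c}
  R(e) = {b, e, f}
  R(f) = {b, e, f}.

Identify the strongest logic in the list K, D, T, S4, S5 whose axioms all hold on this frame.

D

Serial (axiom D): yes — every world has a successor (e.g. a R a).
Reflexive (axiom T): no — d is not related to itself.
Transitive (axiom 4): yes — every two-step R-path is closed by a direct edge.
Euclidean (axiom 5): yes — any two successors of a common world are R-related.
So F validates K, D; T would additionally require R to be reflexive. The strongest is D.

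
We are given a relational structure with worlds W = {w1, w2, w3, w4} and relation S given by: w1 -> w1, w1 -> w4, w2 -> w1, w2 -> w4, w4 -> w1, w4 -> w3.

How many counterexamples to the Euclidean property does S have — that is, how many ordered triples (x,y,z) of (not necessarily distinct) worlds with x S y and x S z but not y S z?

5

Enumerating: (w1,w4,w4), (w2,w4,w4), (w4,w1,w3), (w4,w3,w1), (w4,w3,w3).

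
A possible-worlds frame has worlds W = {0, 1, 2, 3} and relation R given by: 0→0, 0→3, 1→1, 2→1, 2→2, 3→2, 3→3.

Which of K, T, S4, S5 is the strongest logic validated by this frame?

Reflexive (axiom T): yes — every world is R-related to itself.
Transitive (axiom 4): no — 0 R 3 and 3 R 2, but not 0 R 2.
Euclidean (axiom 5): no — 0 R 3 and 0 R 0, but not 3 R 0.
So F validates K, T; S4 would additionally require R to be transitive. The strongest is T.

T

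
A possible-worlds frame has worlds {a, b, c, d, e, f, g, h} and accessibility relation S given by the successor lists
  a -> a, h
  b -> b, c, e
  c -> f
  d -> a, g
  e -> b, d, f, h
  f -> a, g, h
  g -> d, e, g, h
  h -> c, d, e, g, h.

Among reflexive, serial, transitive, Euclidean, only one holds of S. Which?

serial

Reflexive: no — c is not related to itself.
Serial: yes — every world has a successor (e.g. a S a).
Transitive: no — a S h and h S c, but not a S c.
Euclidean: no — b S c and b S e, but not c S e.
Only serial holds.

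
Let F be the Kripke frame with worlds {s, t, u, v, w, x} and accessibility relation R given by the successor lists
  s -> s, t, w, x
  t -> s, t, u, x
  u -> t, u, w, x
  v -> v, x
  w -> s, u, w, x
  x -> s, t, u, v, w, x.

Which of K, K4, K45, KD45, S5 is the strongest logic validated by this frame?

Transitive (axiom 4): no — s R t and t R u, but not s R u.
Euclidean (axiom 5): no — s R t and s R w, but not t R w.
Serial (axiom D): yes — every world has a successor (e.g. s R s).
Reflexive (axiom T): yes — every world is R-related to itself.
So F validates K; K4 would additionally require R to be transitive. The strongest is K.

K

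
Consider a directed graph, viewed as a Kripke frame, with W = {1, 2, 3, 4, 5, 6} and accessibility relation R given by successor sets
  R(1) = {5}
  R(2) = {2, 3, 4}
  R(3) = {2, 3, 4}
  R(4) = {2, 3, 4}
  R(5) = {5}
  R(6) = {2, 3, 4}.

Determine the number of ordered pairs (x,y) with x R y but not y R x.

Enumerating: (1,5), (6,2), (6,3), (6,4).

4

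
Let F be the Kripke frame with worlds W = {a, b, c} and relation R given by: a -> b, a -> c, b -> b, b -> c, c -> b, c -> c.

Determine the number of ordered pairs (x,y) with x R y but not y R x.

2

Enumerating: (a,b), (a,c).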